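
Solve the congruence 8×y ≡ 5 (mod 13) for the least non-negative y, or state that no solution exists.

gcd(8, 13) = 1, so a unique solution mod 13 exists.
8⁻¹ ≡ 5 (mod 13).
y ≡ 5×5 ≡ 12 (mod 13).

12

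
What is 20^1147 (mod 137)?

94

1147 in binary is 10001111011, i.e. 1147 = 1024 + 64 + 32 + 16 + 8 + 2 + 1.
20^1 ≡ 20 (mod 137)
20^2 ≡ 20^2 = 400 ≡ 126 (mod 137)
20^4 ≡ 126^2 = 15876 ≡ 121 (mod 137)
20^8 ≡ 121^2 = 14641 ≡ 119 (mod 137)
20^16 ≡ 119^2 = 14161 ≡ 50 (mod 137)
20^32 ≡ 50^2 = 2500 ≡ 34 (mod 137)
20^64 ≡ 34^2 = 1156 ≡ 60 (mod 137)
20^128 ≡ 60^2 = 3600 ≡ 38 (mod 137)
20^256 ≡ 38^2 = 1444 ≡ 74 (mod 137)
20^512 ≡ 74^2 = 5476 ≡ 133 (mod 137)
20^1024 ≡ 133^2 = 17689 ≡ 16 (mod 137)
20^1147 = 20^1024 · 20^64 · 20^32 · 20^16 · 20^8 · 20^2 · 20^1 ≡ 16 · 60 · 34 · 50 · 119 · 126 · 20 (mod 137).
Accumulate the product:
16 · 60 = 960 ≡ 1
1 · 34 = 34
34 · 50 = 1700 ≡ 56
56 · 119 = 6664 ≡ 88
88 · 126 = 11088 ≡ 128
128 · 20 = 2560 ≡ 94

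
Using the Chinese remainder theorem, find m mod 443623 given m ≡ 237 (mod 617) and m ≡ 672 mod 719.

617⁻¹ mod 719: 617*289 ≡ 1 (mod 719), so 617⁻¹ ≡ 289.
m = 237 + 617*((672 − 237)*289 mod 719) = 237 + 617*609 = 375990.
Check: 375990 mod 617 = 237, 375990 mod 719 = 672. ✓

375990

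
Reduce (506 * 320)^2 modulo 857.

506 * 320 = 161920 ≡ 804 (mod 857)
(804)^2 ≡ 238 (mod 857)

238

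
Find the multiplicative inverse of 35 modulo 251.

251 = 7*35 + 6
35 = 5*6 + 5
6 = 1*5 + 1
5 = 5*1 + 0
gcd(35, 251) = 1, so the inverse exists.
Bézout: 1 = 6*251 − 43*35.
So 35⁻¹ ≡ −43 ≡ 208 (mod 251).

208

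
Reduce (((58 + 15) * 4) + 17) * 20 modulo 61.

58 + 15 = 73 ≡ 12 (mod 61)
12 * 4 = 48
48 + 17 = 65 ≡ 4 (mod 61)
4 * 20 = 80 ≡ 19 (mod 61)

19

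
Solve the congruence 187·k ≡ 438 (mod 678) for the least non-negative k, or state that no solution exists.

180

gcd(187, 678) = 1, so a unique solution mod 678 exists.
187⁻¹ ≡ 649 (mod 678).
k ≡ 649·438 ≡ 180 (mod 678).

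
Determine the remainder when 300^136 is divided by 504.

Using repeated squaring:
136 in binary is 10001000, i.e. 136 = 128 + 8.
300^1 ≡ 300 (mod 504)
300^2 ≡ 300^2 = 90000 ≡ 288 (mod 504)
300^4 ≡ 288^2 = 82944 ≡ 288 (mod 504)
300^8 ≡ 288^2 = 82944 ≡ 288 (mod 504)
300^16 ≡ 288^2 = 82944 ≡ 288 (mod 504)
300^32 ≡ 288^2 = 82944 ≡ 288 (mod 504)
300^64 ≡ 288^2 = 82944 ≡ 288 (mod 504)
300^128 ≡ 288^2 = 82944 ≡ 288 (mod 504)
300^136 = 300^128 * 300^8 ≡ 288 * 288 (mod 504).
288 * 288 = 82944 ≡ 288 (mod 504).

288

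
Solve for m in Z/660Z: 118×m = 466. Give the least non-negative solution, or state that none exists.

127

gcd(118, 660) = 2, and 2 | 466, so solutions exist.
Divide through by 2: 59×m mod 330 = 233.
59⁻¹ ≡ 179 (mod 330).
m ≡ 179×233 ≡ 127 (mod 330).
The smallest non-negative solution is m = 127.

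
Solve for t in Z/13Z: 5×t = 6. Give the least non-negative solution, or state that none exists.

gcd(5, 13) = 1, so a unique solution mod 13 exists.
5⁻¹ ≡ 8 (mod 13).
t ≡ 8×6 ≡ 9 (mod 13).

9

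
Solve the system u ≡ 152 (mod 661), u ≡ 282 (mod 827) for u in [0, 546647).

661⁻¹ mod 827: 661×274 ≡ 1 (mod 827), so 661⁻¹ ≡ 274.
u = 152 + 661×((282 − 152)×274 mod 827) = 152 + 661×59 = 39151.
Check: 39151 mod 661 = 152, 39151 mod 827 = 282. ✓

39151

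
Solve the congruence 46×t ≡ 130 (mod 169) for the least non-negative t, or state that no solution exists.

91

gcd(46, 169) = 1, so a unique solution mod 169 exists.
46⁻¹ ≡ 158 (mod 169).
t ≡ 158×130 ≡ 91 (mod 169).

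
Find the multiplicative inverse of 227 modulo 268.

By the extended Euclidean algorithm:
268 = 1*227 + 41
227 = 5*41 + 22
41 = 1*22 + 19
22 = 1*19 + 3
19 = 6*3 + 1
3 = 3*1 + 0
gcd(227, 268) = 1, so the inverse exists.
Back-substitute for 1:
1 = 1*19 − 6*3
  = −6*22 + 7*19
  = 7*41 − 13*22
  = −13*227 + 72*41
  = 72*268 − 85*227
So 227⁻¹ ≡ −85 ≡ 183 (mod 268).

183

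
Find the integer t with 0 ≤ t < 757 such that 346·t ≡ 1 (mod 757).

Apply the Euclidean algorithm and back-substitute:
757 = 2×346 + 65
346 = 5×65 + 21
65 = 3×21 + 2
21 = 10×2 + 1
2 = 2×1 + 0
gcd(346, 757) = 1, so the inverse exists.
Bézout: 1 = −165×757 + 361×346.
So 346⁻¹ ≡ 361 (mod 757).

361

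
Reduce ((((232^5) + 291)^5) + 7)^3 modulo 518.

(232)^5 ≡ 470 (mod 518)
470 + 291 = 761 ≡ 243 (mod 518)
(243)^5 ≡ 115 (mod 518)
115 + 7 = 122
(122)^3 ≡ 258 (mod 518)

258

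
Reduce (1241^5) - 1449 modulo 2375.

(1241)^5 ≡ 2076 (mod 2375)
2076 - 1449 = 627

627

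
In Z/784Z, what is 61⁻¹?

Run the extended Euclidean algorithm:
784 = 12×61 + 52
61 = 1×52 + 9
52 = 5×9 + 7
9 = 1×7 + 2
7 = 3×2 + 1
2 = 2×1 + 0
gcd(61, 784) = 1, so the inverse exists.
Back-substitute for 1:
1 = 1×7 − 3×2
  = −3×9 + 4×7
  = 4×52 − 23×9
  = −23×61 + 27×52
  = 27×784 − 347×61
So 61⁻¹ ≡ −347 ≡ 437 (mod 784).

437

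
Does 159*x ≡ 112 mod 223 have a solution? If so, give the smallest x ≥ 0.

54

gcd(159, 223) = 1, so a unique solution mod 223 exists.
159⁻¹ ≡ 108 (mod 223).
x ≡ 108*112 ≡ 54 (mod 223).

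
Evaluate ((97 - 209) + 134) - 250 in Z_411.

183

97 - 209 = -112 ≡ 299 (mod 411)
299 + 134 = 433 ≡ 22 (mod 411)
22 - 250 = -228 ≡ 183 (mod 411)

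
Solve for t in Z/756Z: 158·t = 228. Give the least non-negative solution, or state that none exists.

gcd(158, 756) = 2, and 2 | 228, so solutions exist.
Divide through by 2: 79·t = 114 (mod 378).
79⁻¹ ≡ 67 (mod 378).
t ≡ 67·114 ≡ 78 (mod 378).
The smallest non-negative solution is t = 78.

78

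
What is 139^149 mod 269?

By square-and-multiply:
149 in binary is 10010101, i.e. 149 = 128 + 16 + 4 + 1.
139^1 ≡ 139 (mod 269)
139^2 ≡ 139^2 = 19321 ≡ 222 (mod 269)
139^4 ≡ 222^2 = 49284 ≡ 57 (mod 269)
139^8 ≡ 57^2 = 3249 ≡ 21 (mod 269)
139^16 ≡ 21^2 = 441 ≡ 172 (mod 269)
139^32 ≡ 172^2 = 29584 ≡ 263 (mod 269)
139^64 ≡ 263^2 = 69169 ≡ 36 (mod 269)
139^128 ≡ 36^2 = 1296 ≡ 220 (mod 269)
139^149 = 139^128 · 139^16 · 139^4 · 139^1 ≡ 220 · 172 · 57 · 139 (mod 269).
Accumulate the product:
220 · 172 = 37840 ≡ 180
180 · 57 = 10260 ≡ 38
38 · 139 = 5282 ≡ 171

171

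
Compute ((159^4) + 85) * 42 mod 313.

(159)^4 ≡ 176 (mod 313)
176 + 85 = 261
261 * 42 = 10962 ≡ 7 (mod 313)

7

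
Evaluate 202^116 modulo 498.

490

116 in binary is 1110100, i.e. 116 = 64 + 32 + 16 + 4.
202^1 ≡ 202 (mod 498)
202^2 ≡ 202^2 = 40804 ≡ 466 (mod 498)
202^4 ≡ 466^2 = 217156 ≡ 28 (mod 498)
202^8 ≡ 28^2 = 784 ≡ 286 (mod 498)
202^16 ≡ 286^2 = 81796 ≡ 124 (mod 498)
202^32 ≡ 124^2 = 15376 ≡ 436 (mod 498)
202^64 ≡ 436^2 = 190096 ≡ 358 (mod 498)
202^116 = 202^64 * 202^32 * 202^16 * 202^4 ≡ 358 * 436 * 124 * 28 (mod 498).
Accumulate the product:
358 * 436 = 156088 ≡ 214
214 * 124 = 26536 ≡ 142
142 * 28 = 3976 ≡ 490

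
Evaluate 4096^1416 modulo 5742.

1416 in binary is 10110001000, i.e. 1416 = 1024 + 256 + 128 + 8.
4096^1 ≡ 4096 (mod 5742)
4096^2 ≡ 4096^2 = 16777216 ≡ 4834 (mod 5742)
4096^4 ≡ 4834^2 = 23367556 ≡ 3358 (mod 5742)
4096^8 ≡ 3358^2 = 11276164 ≡ 4618 (mod 5742)
4096^16 ≡ 4618^2 = 21325924 ≡ 136 (mod 5742)
4096^32 ≡ 136^2 = 18496 ≡ 1270 (mod 5742)
4096^64 ≡ 1270^2 = 1612900 ≡ 5140 (mod 5742)
4096^128 ≡ 5140^2 = 26419600 ≡ 658 (mod 5742)
4096^256 ≡ 658^2 = 432964 ≡ 2314 (mod 5742)
4096^512 ≡ 2314^2 = 5354596 ≡ 3052 (mod 5742)
4096^1024 ≡ 3052^2 = 9314704 ≡ 1180 (mod 5742)
4096^1416 = 4096^1024 × 4096^256 × 4096^128 × 4096^8 ≡ 1180 × 2314 × 658 × 4618 (mod 5742).
Accumulate the product:
1180 × 2314 = 2730520 ≡ 3070
3070 × 658 = 2020060 ≡ 4618
4618 × 4618 = 21325924 ≡ 136

136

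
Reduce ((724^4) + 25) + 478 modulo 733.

(724)^4 ≡ 697 (mod 733)
697 + 25 = 722
722 + 478 = 1200 ≡ 467 (mod 733)

467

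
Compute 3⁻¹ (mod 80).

27

By the extended Euclidean algorithm:
80 = 26×3 + 2
3 = 1×2 + 1
2 = 2×1 + 0
gcd(3, 80) = 1, so the inverse exists.
Bézout: 1 = −1×80 + 27×3.
So 3⁻¹ ≡ 27 (mod 80).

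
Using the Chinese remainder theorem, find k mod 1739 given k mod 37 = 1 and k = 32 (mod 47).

408

37⁻¹ mod 47: 37·14 ≡ 1 (mod 47), so 37⁻¹ ≡ 14.
k = 1 + 37·((32 − 1)·14 mod 47) = 1 + 37·11 = 408.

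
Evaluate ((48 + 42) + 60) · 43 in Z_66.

48

48 + 42 = 90 ≡ 24 (mod 66)
24 + 60 = 84 ≡ 18 (mod 66)
18 · 43 = 774 ≡ 48 (mod 66)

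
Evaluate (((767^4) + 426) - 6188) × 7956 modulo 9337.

6340

(767)^4 ≡ 3364 (mod 9337)
3364 + 426 = 3790
3790 - 6188 = -2398 ≡ 6939 (mod 9337)
6939 × 7956 = 55206684 ≡ 6340 (mod 9337)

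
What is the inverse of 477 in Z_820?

153

Run the extended Euclidean algorithm:
820 = 1·477 + 343
477 = 1·343 + 134
343 = 2·134 + 75
134 = 1·75 + 59
75 = 1·59 + 16
59 = 3·16 + 11
16 = 1·11 + 5
11 = 2·5 + 1
5 = 5·1 + 0
gcd(477, 820) = 1, so the inverse exists.
Bézout: 1 = −89·820 + 153·477.
So 477⁻¹ ≡ 153 (mod 820).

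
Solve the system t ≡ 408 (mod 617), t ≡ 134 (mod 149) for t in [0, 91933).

40513

617⁻¹ mod 149: 617·71 ≡ 1 (mod 149), so 617⁻¹ ≡ 71.
t = 408 + 617·((134 − 408)·71 mod 149) = 408 + 617·65 = 40513.
Check: 40513 mod 617 = 408, 40513 mod 149 = 134. ✓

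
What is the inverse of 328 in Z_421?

86

421 = 1*328 + 93
328 = 3*93 + 49
93 = 1*49 + 44
49 = 1*44 + 5
44 = 8*5 + 4
5 = 1*4 + 1
4 = 4*1 + 0
gcd(328, 421) = 1, so the inverse exists.
Back-substitute for 1:
1 = 1*5 − 1*4
  = −1*44 + 9*5
  = 9*49 − 10*44
  = −10*93 + 19*49
  = 19*328 − 67*93
  = −67*421 + 86*328
So 328⁻¹ ≡ 86 (mod 421).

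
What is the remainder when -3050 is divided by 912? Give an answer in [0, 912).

-3050 = -4*912 + 598, so -3050 ≡ 598 (mod 912).

598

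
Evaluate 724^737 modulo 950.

124

By square-and-multiply:
737 in binary is 1011100001, i.e. 737 = 512 + 128 + 64 + 32 + 1.
724^1 ≡ 724 (mod 950)
724^2 ≡ 724^2 = 524176 ≡ 726 (mod 950)
724^4 ≡ 726^2 = 527076 ≡ 776 (mod 950)
724^8 ≡ 776^2 = 602176 ≡ 826 (mod 950)
724^16 ≡ 826^2 = 682276 ≡ 176 (mod 950)
724^32 ≡ 176^2 = 30976 ≡ 576 (mod 950)
724^64 ≡ 576^2 = 331776 ≡ 226 (mod 950)
724^128 ≡ 226^2 = 51076 ≡ 726 (mod 950)
724^256 ≡ 726^2 = 527076 ≡ 776 (mod 950)
724^512 ≡ 776^2 = 602176 ≡ 826 (mod 950)
724^737 = 724^512 × 724^128 × 724^64 × 724^32 × 724^1 ≡ 826 × 726 × 226 × 576 × 724 (mod 950).
Accumulate the product:
826 × 726 = 599676 ≡ 226
226 × 226 = 51076 ≡ 726
726 × 576 = 418176 ≡ 176
176 × 724 = 127424 ≡ 124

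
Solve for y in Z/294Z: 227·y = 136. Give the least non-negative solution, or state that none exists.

134

gcd(227, 294) = 1, so a unique solution mod 294 exists.
227⁻¹ ≡ 215 (mod 294).
y ≡ 215·136 ≡ 134 (mod 294).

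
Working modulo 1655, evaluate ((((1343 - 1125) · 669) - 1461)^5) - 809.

1343 - 1125 = 218
218 · 669 = 145842 ≡ 202 (mod 1655)
202 - 1461 = -1259 ≡ 396 (mod 1655)
(396)^5 ≡ 246 (mod 1655)
246 - 809 = -563 ≡ 1092 (mod 1655)

1092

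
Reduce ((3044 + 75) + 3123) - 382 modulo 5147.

3044 + 75 = 3119
3119 + 3123 = 6242 ≡ 1095 (mod 5147)
1095 - 382 = 713

713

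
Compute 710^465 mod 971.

710^1 ≡ 710 (mod 971)
710^2 ≡ 710^2 = 504100 ≡ 151 (mod 971)
710^4 ≡ 151^2 = 22801 ≡ 468 (mod 971)
710^8 ≡ 468^2 = 219024 ≡ 549 (mod 971)
710^16 ≡ 549^2 = 301401 ≡ 391 (mod 971)
710^32 ≡ 391^2 = 152881 ≡ 434 (mod 971)
710^64 ≡ 434^2 = 188356 ≡ 953 (mod 971)
710^128 ≡ 953^2 = 908209 ≡ 324 (mod 971)
710^256 ≡ 324^2 = 104976 ≡ 108 (mod 971)
710^465 = 710^256 * 710^128 * 710^64 * 710^16 * 710^1 ≡ 108 * 324 * 953 * 391 * 710 (mod 971).
Accumulate the product:
108 * 324 = 34992 ≡ 36
36 * 953 = 34308 ≡ 323
323 * 391 = 126293 ≡ 63
63 * 710 = 44730 ≡ 64

64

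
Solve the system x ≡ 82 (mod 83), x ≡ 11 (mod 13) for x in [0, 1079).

83⁻¹ mod 13: 83×8 ≡ 1 (mod 13), so 83⁻¹ ≡ 8.
x = 82 + 83×((11 − 82)×8 mod 13) = 82 + 83×4 = 414.

414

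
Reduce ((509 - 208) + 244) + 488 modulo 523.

509 - 208 = 301
301 + 244 = 545 ≡ 22 (mod 523)
22 + 488 = 510

510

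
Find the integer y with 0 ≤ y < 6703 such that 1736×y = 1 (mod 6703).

1641

Apply the Euclidean algorithm and back-substitute:
6703 = 3·1736 + 1495
1736 = 1·1495 + 241
1495 = 6·241 + 49
241 = 4·49 + 45
49 = 1·45 + 4
45 = 11·4 + 1
4 = 4·1 + 0
gcd(1736, 6703) = 1, so the inverse exists.
Bézout: 1 = −425·6703 + 1641·1736.
So 1736⁻¹ ≡ 1641 (mod 6703).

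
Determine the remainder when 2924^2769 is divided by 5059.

398

2924^1 ≡ 2924 (mod 5059)
2924^2 ≡ 2924^2 = 8549776 ≡ 66 (mod 5059)
2924^4 ≡ 66^2 = 4356 (mod 5059)
2924^8 ≡ 4356^2 = 18974736 ≡ 3486 (mod 5059)
2924^16 ≡ 3486^2 = 12152196 ≡ 478 (mod 5059)
2924^32 ≡ 478^2 = 228484 ≡ 829 (mod 5059)
2924^64 ≡ 829^2 = 687241 ≡ 4276 (mod 5059)
2924^128 ≡ 4276^2 = 18284176 ≡ 950 (mod 5059)
2924^256 ≡ 950^2 = 902500 ≡ 1998 (mod 5059)
2924^512 ≡ 1998^2 = 3992004 ≡ 453 (mod 5059)
2924^1024 ≡ 453^2 = 205209 ≡ 2849 (mod 5059)
2924^2048 ≡ 2849^2 = 8116801 ≡ 2165 (mod 5059)
2924^2769 = 2924^2048 × 2924^512 × 2924^128 × 2924^64 × 2924^16 × 2924^1 ≡ 2165 × 453 × 950 × 4276 × 478 × 2924 (mod 5059).
Accumulate the product:
2165 × 453 = 980745 ≡ 4358
4358 × 950 = 4140100 ≡ 1838
1838 × 4276 = 7859288 ≡ 2661
2661 × 478 = 1271958 ≡ 2149
2149 × 2924 = 6283676 ≡ 398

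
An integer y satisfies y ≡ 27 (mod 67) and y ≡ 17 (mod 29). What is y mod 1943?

1032

67⁻¹ mod 29: 67×13 ≡ 1 (mod 29), so 67⁻¹ ≡ 13.
y = 27 + 67×((17 − 27)×13 mod 29) = 27 + 67×15 = 1032.
Check: 1032 mod 67 = 27, 1032 mod 29 = 17. ✓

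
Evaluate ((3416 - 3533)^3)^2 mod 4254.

3416 - 3533 = -117 ≡ 4137 (mod 4254)
(4137)^3 ≡ 2145 (mod 4254)
(2145)^2 ≡ 2451 (mod 4254)

2451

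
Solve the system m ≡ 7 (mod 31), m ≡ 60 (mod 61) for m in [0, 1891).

31⁻¹ mod 61: 31×2 ≡ 1 (mod 61), so 31⁻¹ ≡ 2.
m = 7 + 31×((60 − 7)×2 mod 61) = 7 + 31×45 = 1402.

1402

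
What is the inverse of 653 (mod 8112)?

1205

Apply the Euclidean algorithm and back-substitute:
8112 = 12*653 + 276
653 = 2*276 + 101
276 = 2*101 + 74
101 = 1*74 + 27
74 = 2*27 + 20
27 = 1*20 + 7
20 = 2*7 + 6
7 = 1*6 + 1
6 = 6*1 + 0
gcd(653, 8112) = 1, so the inverse exists.
Bézout: 1 = −97*8112 + 1205*653.
So 653⁻¹ ≡ 1205 (mod 8112).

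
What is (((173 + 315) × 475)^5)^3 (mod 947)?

514

173 + 315 = 488
488 × 475 = 231800 ≡ 732 (mod 947)
(732)^5 ≡ 658 (mod 947)
(658)^3 ≡ 514 (mod 947)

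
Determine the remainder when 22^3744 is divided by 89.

8

22^1 ≡ 22 (mod 89)
22^2 ≡ 22^2 = 484 ≡ 39 (mod 89)
22^4 ≡ 39^2 = 1521 ≡ 8 (mod 89)
22^8 ≡ 8^2 = 64 (mod 89)
22^16 ≡ 64^2 = 4096 ≡ 2 (mod 89)
22^32 ≡ 2^2 = 4 (mod 89)
22^64 ≡ 4^2 = 16 (mod 89)
22^128 ≡ 16^2 = 256 ≡ 78 (mod 89)
22^256 ≡ 78^2 = 6084 ≡ 32 (mod 89)
22^512 ≡ 32^2 = 1024 ≡ 45 (mod 89)
22^1024 ≡ 45^2 = 2025 ≡ 67 (mod 89)
22^2048 ≡ 67^2 = 4489 ≡ 39 (mod 89)
22^3744 = 22^2048 × 22^1024 × 22^512 × 22^128 × 22^32 ≡ 39 × 67 × 45 × 78 × 4 (mod 89).
Accumulate the product:
39 × 67 = 2613 ≡ 32
32 × 45 = 1440 ≡ 16
16 × 78 = 1248 ≡ 2
2 × 4 = 8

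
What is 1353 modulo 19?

4

1353 = 71×19 + 4, so 1353 ≡ 4 (mod 19).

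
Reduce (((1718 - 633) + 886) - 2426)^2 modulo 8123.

3950

1718 - 633 = 1085
1085 + 886 = 1971
1971 - 2426 = -455 ≡ 7668 (mod 8123)
(7668)^2 ≡ 3950 (mod 8123)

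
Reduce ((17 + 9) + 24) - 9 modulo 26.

17 + 9 = 26 ≡ 0 (mod 26)
0 + 24 = 24
24 - 9 = 15

15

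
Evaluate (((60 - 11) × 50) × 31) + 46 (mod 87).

60 - 11 = 49
49 × 50 = 2450 ≡ 14 (mod 87)
14 × 31 = 434 ≡ 86 (mod 87)
86 + 46 = 132 ≡ 45 (mod 87)

45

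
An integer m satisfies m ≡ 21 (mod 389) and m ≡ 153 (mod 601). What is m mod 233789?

389⁻¹ mod 601: 389·309 ≡ 1 (mod 601), so 389⁻¹ ≡ 309.
m = 21 + 389·((153 − 21)·309 mod 601) = 21 + 389·521 = 202690.

202690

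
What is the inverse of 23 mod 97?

97 = 4×23 + 5
23 = 4×5 + 3
5 = 1×3 + 2
3 = 1×2 + 1
2 = 2×1 + 0
gcd(23, 97) = 1, so the inverse exists.
Back-substitute for 1:
1 = 1×3 − 1×2
  = −1×5 + 2×3
  = 2×23 − 9×5
  = −9×97 + 38×23
So 23⁻¹ ≡ 38 (mod 97).

38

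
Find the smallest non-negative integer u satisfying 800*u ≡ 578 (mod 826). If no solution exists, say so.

gcd(800, 826) = 2, and 2 | 578, so solutions exist.
Divide through by 2: 400*u ≡ 289 (mod 413).
400⁻¹ ≡ 127 (mod 413).
u ≡ 127*289 ≡ 359 (mod 413).
The smallest non-negative solution is u = 359.

359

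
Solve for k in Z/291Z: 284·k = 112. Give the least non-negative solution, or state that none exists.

gcd(284, 291) = 1, so a unique solution mod 291 exists.
284⁻¹ ≡ 83 (mod 291).
k ≡ 83·112 ≡ 275 (mod 291).

275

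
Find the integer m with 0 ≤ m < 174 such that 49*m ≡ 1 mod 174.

103

174 = 3×49 + 27
49 = 1×27 + 22
27 = 1×22 + 5
22 = 4×5 + 2
5 = 2×2 + 1
2 = 2×1 + 0
gcd(49, 174) = 1, so the inverse exists.
Back-substitute for 1:
1 = 1×5 − 2×2
  = −2×22 + 9×5
  = 9×27 − 11×22
  = −11×49 + 20×27
  = 20×174 − 71×49
So 49⁻¹ ≡ −71 ≡ 103 (mod 174).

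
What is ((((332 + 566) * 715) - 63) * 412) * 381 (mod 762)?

0

332 + 566 = 898 ≡ 136 (mod 762)
136 * 715 = 97240 ≡ 466 (mod 762)
466 - 63 = 403
403 * 412 = 166036 ≡ 682 (mod 762)
682 * 381 = 259842 ≡ 0 (mod 762)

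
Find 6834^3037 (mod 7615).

2734

6834^1 ≡ 6834 (mod 7615)
6834^2 ≡ 6834^2 = 46703556 ≡ 761 (mod 7615)
6834^4 ≡ 761^2 = 579121 ≡ 381 (mod 7615)
6834^8 ≡ 381^2 = 145161 ≡ 476 (mod 7615)
6834^16 ≡ 476^2 = 226576 ≡ 5741 (mod 7615)
6834^32 ≡ 5741^2 = 32959081 ≡ 1361 (mod 7615)
6834^64 ≡ 1361^2 = 1852321 ≡ 1876 (mod 7615)
6834^128 ≡ 1876^2 = 3519376 ≡ 1246 (mod 7615)
6834^256 ≡ 1246^2 = 1552516 ≡ 6671 (mod 7615)
6834^512 ≡ 6671^2 = 44502241 ≡ 181 (mod 7615)
6834^1024 ≡ 181^2 = 32761 ≡ 2301 (mod 7615)
6834^2048 ≡ 2301^2 = 5294601 ≡ 2176 (mod 7615)
6834^3037 = 6834^2048 × 6834^512 × 6834^256 × 6834^128 × 6834^64 × 6834^16 × 6834^8 × 6834^4 × 6834^1 ≡ 2176 × 181 × 6671 × 1246 × 1876 × 5741 × 476 × 381 × 6834 (mod 7615).
Accumulate the product:
2176 × 181 = 393856 ≡ 5491
5491 × 6671 = 36630461 ≡ 2311
2311 × 1246 = 2879506 ≡ 1036
1036 × 1876 = 1943536 ≡ 1711
1711 × 5741 = 9822851 ≡ 7116
7116 × 476 = 3387216 ≡ 6156
6156 × 381 = 2345436 ≡ 16
16 × 6834 = 109344 ≡ 2734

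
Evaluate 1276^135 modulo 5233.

3740

Using repeated squaring:
1276^1 ≡ 1276 (mod 5233)
1276^2 ≡ 1276^2 = 1628176 ≡ 713 (mod 5233)
1276^4 ≡ 713^2 = 508369 ≡ 768 (mod 5233)
1276^8 ≡ 768^2 = 589824 ≡ 3728 (mod 5233)
1276^16 ≡ 3728^2 = 13897984 ≡ 4369 (mod 5233)
1276^32 ≡ 4369^2 = 19088161 ≡ 3410 (mod 5233)
1276^64 ≡ 3410^2 = 11628100 ≡ 374 (mod 5233)
1276^128 ≡ 374^2 = 139876 ≡ 3818 (mod 5233)
1276^135 = 1276^128 · 1276^4 · 1276^2 · 1276^1 ≡ 3818 · 768 · 713 · 1276 (mod 5233).
Accumulate the product:
3818 · 768 = 2932224 ≡ 1744
1744 · 713 = 1243472 ≡ 3251
3251 · 1276 = 4148276 ≡ 3740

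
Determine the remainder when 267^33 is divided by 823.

499

33 in binary is 100001, i.e. 33 = 32 + 1.
267^1 ≡ 267 (mod 823)
267^2 ≡ 267^2 = 71289 ≡ 511 (mod 823)
267^4 ≡ 511^2 = 261121 ≡ 230 (mod 823)
267^8 ≡ 230^2 = 52900 ≡ 228 (mod 823)
267^16 ≡ 228^2 = 51984 ≡ 135 (mod 823)
267^32 ≡ 135^2 = 18225 ≡ 119 (mod 823)
267^33 = 267^32 · 267^1 ≡ 119 · 267 (mod 823).
119 · 267 = 31773 ≡ 499 (mod 823).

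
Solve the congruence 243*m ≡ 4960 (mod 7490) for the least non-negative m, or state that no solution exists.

gcd(243, 7490) = 1, so a unique solution mod 7490 exists.
243⁻¹ ≡ 4007 (mod 7490).
m ≡ 4007*4960 ≡ 3750 (mod 7490).

3750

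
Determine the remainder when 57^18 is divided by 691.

423

By square-and-multiply:
57^1 ≡ 57 (mod 691)
57^2 ≡ 57^2 = 3249 ≡ 485 (mod 691)
57^4 ≡ 485^2 = 235225 ≡ 285 (mod 691)
57^8 ≡ 285^2 = 81225 ≡ 378 (mod 691)
57^16 ≡ 378^2 = 142884 ≡ 538 (mod 691)
57^18 = 57^16 * 57^2 ≡ 538 * 485 (mod 691).
538 * 485 = 260930 ≡ 423 (mod 691).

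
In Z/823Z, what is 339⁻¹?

Run the extended Euclidean algorithm:
823 = 2·339 + 145
339 = 2·145 + 49
145 = 2·49 + 47
49 = 1·47 + 2
47 = 23·2 + 1
2 = 2·1 + 0
gcd(339, 823) = 1, so the inverse exists.
Bézout: 1 = 166·823 − 403·339.
So 339⁻¹ ≡ −403 ≡ 420 (mod 823).

420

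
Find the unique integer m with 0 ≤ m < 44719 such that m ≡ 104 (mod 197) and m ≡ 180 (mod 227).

197⁻¹ mod 227: 197×174 ≡ 1 (mod 227), so 197⁻¹ ≡ 174.
m = 104 + 197×((180 − 104)×174 mod 227) = 104 + 197×58 = 11530.
Check: 11530 mod 197 = 104, 11530 mod 227 = 180. ✓

11530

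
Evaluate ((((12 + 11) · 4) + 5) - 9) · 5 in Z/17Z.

12 + 11 = 23 ≡ 6 (mod 17)
6 · 4 = 24 ≡ 7 (mod 17)
7 + 5 = 12
12 - 9 = 3
3 · 5 = 15

15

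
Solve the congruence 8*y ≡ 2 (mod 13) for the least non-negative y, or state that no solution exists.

gcd(8, 13) = 1, so a unique solution mod 13 exists.
8⁻¹ ≡ 5 (mod 13).
y ≡ 5*2 ≡ 10 (mod 13).

10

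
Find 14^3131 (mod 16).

0

3131 in binary is 110000111011, i.e. 3131 = 2048 + 1024 + 32 + 16 + 8 + 2 + 1.
14^1 ≡ 14 (mod 16)
14^2 ≡ 14^2 = 196 ≡ 4 (mod 16)
14^4 ≡ 4^2 = 16 ≡ 0 (mod 16)
14^8 ≡ 0^2 = 0 (mod 16)
14^16 ≡ 0^2 = 0 (mod 16)
14^32 ≡ 0^2 = 0 (mod 16)
14^64 ≡ 0^2 = 0 (mod 16)
14^128 ≡ 0^2 = 0 (mod 16)
14^256 ≡ 0^2 = 0 (mod 16)
14^512 ≡ 0^2 = 0 (mod 16)
14^1024 ≡ 0^2 = 0 (mod 16)
14^2048 ≡ 0^2 = 0 (mod 16)
14^3131 = 14^2048 × 14^1024 × 14^32 × 14^16 × 14^8 × 14^2 × 14^1 ≡ 0 × 0 × 0 × 0 × 0 × 4 × 14 (mod 16).
Accumulate the product:
0 × 0 = 0
0 × 0 = 0
0 × 0 = 0
0 × 0 = 0
0 × 4 = 0
0 × 14 = 0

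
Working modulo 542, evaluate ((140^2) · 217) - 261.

(140)^2 ≡ 88 (mod 542)
88 · 217 = 19096 ≡ 126 (mod 542)
126 - 261 = -135 ≡ 407 (mod 542)

407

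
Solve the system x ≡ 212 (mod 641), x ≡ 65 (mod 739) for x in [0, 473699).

641⁻¹ mod 739: 641×279 ≡ 1 (mod 739), so 641⁻¹ ≡ 279.
x = 212 + 641×((65 − 212)×279 mod 739) = 212 + 641×371 = 238023.

238023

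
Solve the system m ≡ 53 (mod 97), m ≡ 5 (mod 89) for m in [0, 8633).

97⁻¹ mod 89: 97×78 ≡ 1 (mod 89), so 97⁻¹ ≡ 78.
m = 53 + 97×((5 − 53)×78 mod 89) = 53 + 97×83 = 8104.
Check: 8104 mod 97 = 53, 8104 mod 89 = 5. ✓

8104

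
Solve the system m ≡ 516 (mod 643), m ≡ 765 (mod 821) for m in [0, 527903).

643⁻¹ mod 821: 643·226 ≡ 1 (mod 821), so 643⁻¹ ≡ 226.
m = 516 + 643·((765 − 516)·226 mod 821) = 516 + 643·446 = 287294.

287294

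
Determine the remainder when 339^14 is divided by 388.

237

Using repeated squaring:
14 in binary is 1110, i.e. 14 = 8 + 4 + 2.
339^1 ≡ 339 (mod 388)
339^2 ≡ 339^2 = 114921 ≡ 73 (mod 388)
339^4 ≡ 73^2 = 5329 ≡ 285 (mod 388)
339^8 ≡ 285^2 = 81225 ≡ 133 (mod 388)
339^14 = 339^8 * 339^4 * 339^2 ≡ 133 * 285 * 73 (mod 388).
Accumulate the product:
133 * 285 = 37905 ≡ 269
269 * 73 = 19637 ≡ 237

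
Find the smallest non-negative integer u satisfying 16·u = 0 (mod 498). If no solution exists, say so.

gcd(16, 498) = 2, and 2 | 0, so solutions exist.
Divide through by 2: 8·u ≡ 0 (mod 249).
8⁻¹ ≡ 218 (mod 249).
u ≡ 218·0 ≡ 0 (mod 249).
The smallest non-negative solution is u = 0.

0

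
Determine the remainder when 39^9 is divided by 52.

39

9 in binary is 1001, i.e. 9 = 8 + 1.
39^1 ≡ 39 (mod 52)
39^2 ≡ 39^2 = 1521 ≡ 13 (mod 52)
39^4 ≡ 13^2 = 169 ≡ 13 (mod 52)
39^8 ≡ 13^2 = 169 ≡ 13 (mod 52)
39^9 = 39^8 * 39^1 ≡ 13 * 39 (mod 52).
13 * 39 = 507 ≡ 39 (mod 52).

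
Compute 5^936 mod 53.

936 in binary is 1110101000, i.e. 936 = 512 + 256 + 128 + 32 + 8.
5^1 ≡ 5 (mod 53)
5^2 ≡ 5^2 = 25 (mod 53)
5^4 ≡ 25^2 = 625 ≡ 42 (mod 53)
5^8 ≡ 42^2 = 1764 ≡ 15 (mod 53)
5^16 ≡ 15^2 = 225 ≡ 13 (mod 53)
5^32 ≡ 13^2 = 169 ≡ 10 (mod 53)
5^64 ≡ 10^2 = 100 ≡ 47 (mod 53)
5^128 ≡ 47^2 = 2209 ≡ 36 (mod 53)
5^256 ≡ 36^2 = 1296 ≡ 24 (mod 53)
5^512 ≡ 24^2 = 576 ≡ 46 (mod 53)
5^936 = 5^512 * 5^256 * 5^128 * 5^32 * 5^8 ≡ 46 * 24 * 36 * 10 * 15 (mod 53).
Accumulate the product:
46 * 24 = 1104 ≡ 44
44 * 36 = 1584 ≡ 47
47 * 10 = 470 ≡ 46
46 * 15 = 690 ≡ 1

1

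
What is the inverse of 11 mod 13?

13 = 1*11 + 2
11 = 5*2 + 1
2 = 2*1 + 0
gcd(11, 13) = 1, so the inverse exists.
Bézout: 1 = −5*13 + 6*11.
So 11⁻¹ ≡ 6 (mod 13).

6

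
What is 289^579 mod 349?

579 in binary is 1001000011, i.e. 579 = 512 + 64 + 2 + 1.
289^1 ≡ 289 (mod 349)
289^2 ≡ 289^2 = 83521 ≡ 110 (mod 349)
289^4 ≡ 110^2 = 12100 ≡ 234 (mod 349)
289^8 ≡ 234^2 = 54756 ≡ 312 (mod 349)
289^16 ≡ 312^2 = 97344 ≡ 322 (mod 349)
289^32 ≡ 322^2 = 103684 ≡ 31 (mod 349)
289^64 ≡ 31^2 = 961 ≡ 263 (mod 349)
289^128 ≡ 263^2 = 69169 ≡ 67 (mod 349)
289^256 ≡ 67^2 = 4489 ≡ 301 (mod 349)
289^512 ≡ 301^2 = 90601 ≡ 210 (mod 349)
289^579 = 289^512 × 289^64 × 289^2 × 289^1 ≡ 210 × 263 × 110 × 289 (mod 349).
Accumulate the product:
210 × 263 = 55230 ≡ 88
88 × 110 = 9680 ≡ 257
257 × 289 = 74273 ≡ 285

285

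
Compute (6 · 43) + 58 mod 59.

6 · 43 = 258 ≡ 22 (mod 59)
22 + 58 = 80 ≡ 21 (mod 59)

21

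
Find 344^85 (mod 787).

139

Compute successive squares:
85 in binary is 1010101, i.e. 85 = 64 + 16 + 4 + 1.
344^1 ≡ 344 (mod 787)
344^2 ≡ 344^2 = 118336 ≡ 286 (mod 787)
344^4 ≡ 286^2 = 81796 ≡ 735 (mod 787)
344^8 ≡ 735^2 = 540225 ≡ 343 (mod 787)
344^16 ≡ 343^2 = 117649 ≡ 386 (mod 787)
344^32 ≡ 386^2 = 148996 ≡ 253 (mod 787)
344^64 ≡ 253^2 = 64009 ≡ 262 (mod 787)
344^85 = 344^64 · 344^16 · 344^4 · 344^1 ≡ 262 · 386 · 735 · 344 (mod 787).
Accumulate the product:
262 · 386 = 101132 ≡ 396
396 · 735 = 291060 ≡ 657
657 · 344 = 226008 ≡ 139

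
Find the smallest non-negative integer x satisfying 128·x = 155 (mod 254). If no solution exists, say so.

gcd(128, 254) = 2, and 2 does not divide 155.
So the congruence has no solution.

no solution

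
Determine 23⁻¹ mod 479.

125

Run the extended Euclidean algorithm:
479 = 20·23 + 19
23 = 1·19 + 4
19 = 4·4 + 3
4 = 1·3 + 1
3 = 3·1 + 0
gcd(23, 479) = 1, so the inverse exists.
Back-substitute for 1:
1 = 1·4 − 1·3
  = −1·19 + 5·4
  = 5·23 − 6·19
  = −6·479 + 125·23
So 23⁻¹ ≡ 125 (mod 479).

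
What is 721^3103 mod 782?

By square-and-multiply:
3103 in binary is 110000011111, i.e. 3103 = 2048 + 1024 + 16 + 8 + 4 + 2 + 1.
721^1 ≡ 721 (mod 782)
721^2 ≡ 721^2 = 519841 ≡ 593 (mod 782)
721^4 ≡ 593^2 = 351649 ≡ 531 (mod 782)
721^8 ≡ 531^2 = 281961 ≡ 441 (mod 782)
721^16 ≡ 441^2 = 194481 ≡ 545 (mod 782)
721^32 ≡ 545^2 = 297025 ≡ 647 (mod 782)
721^64 ≡ 647^2 = 418609 ≡ 239 (mod 782)
721^128 ≡ 239^2 = 57121 ≡ 35 (mod 782)
721^256 ≡ 35^2 = 1225 ≡ 443 (mod 782)
721^512 ≡ 443^2 = 196249 ≡ 749 (mod 782)
721^1024 ≡ 749^2 = 561001 ≡ 307 (mod 782)
721^2048 ≡ 307^2 = 94249 ≡ 409 (mod 782)
721^3103 = 721^2048 * 721^1024 * 721^16 * 721^8 * 721^4 * 721^2 * 721^1 ≡ 409 * 307 * 545 * 441 * 531 * 593 * 721 (mod 782).
Accumulate the product:
409 * 307 = 125563 ≡ 443
443 * 545 = 241435 ≡ 579
579 * 441 = 255339 ≡ 407
407 * 531 = 216117 ≡ 285
285 * 593 = 169005 ≡ 93
93 * 721 = 67053 ≡ 583

583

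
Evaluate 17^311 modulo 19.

By square-and-multiply:
17^1 ≡ 17 (mod 19)
17^2 ≡ 17^2 = 289 ≡ 4 (mod 19)
17^4 ≡ 4^2 = 16 (mod 19)
17^8 ≡ 16^2 = 256 ≡ 9 (mod 19)
17^16 ≡ 9^2 = 81 ≡ 5 (mod 19)
17^32 ≡ 5^2 = 25 ≡ 6 (mod 19)
17^64 ≡ 6^2 = 36 ≡ 17 (mod 19)
17^128 ≡ 17^2 = 289 ≡ 4 (mod 19)
17^256 ≡ 4^2 = 16 (mod 19)
17^311 = 17^256 * 17^32 * 17^16 * 17^4 * 17^2 * 17^1 ≡ 16 * 6 * 5 * 16 * 4 * 17 (mod 19).
Accumulate the product:
16 * 6 = 96 ≡ 1
1 * 5 = 5
5 * 16 = 80 ≡ 4
4 * 4 = 16
16 * 17 = 272 ≡ 6

6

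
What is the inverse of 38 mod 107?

Run the extended Euclidean algorithm:
107 = 2×38 + 31
38 = 1×31 + 7
31 = 4×7 + 3
7 = 2×3 + 1
3 = 3×1 + 0
gcd(38, 107) = 1, so the inverse exists.
Bézout: 1 = −11×107 + 31×38.
So 38⁻¹ ≡ 31 (mod 107).

31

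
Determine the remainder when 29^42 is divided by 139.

Using repeated squaring:
42 in binary is 101010, i.e. 42 = 32 + 8 + 2.
29^1 ≡ 29 (mod 139)
29^2 ≡ 29^2 = 841 ≡ 7 (mod 139)
29^4 ≡ 7^2 = 49 (mod 139)
29^8 ≡ 49^2 = 2401 ≡ 38 (mod 139)
29^16 ≡ 38^2 = 1444 ≡ 54 (mod 139)
29^32 ≡ 54^2 = 2916 ≡ 136 (mod 139)
29^42 = 29^32 · 29^8 · 29^2 ≡ 136 · 38 · 7 (mod 139).
Accumulate the product:
136 · 38 = 5168 ≡ 25
25 · 7 = 175 ≡ 36

36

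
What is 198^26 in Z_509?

Using repeated squaring:
26 in binary is 11010, i.e. 26 = 16 + 8 + 2.
198^1 ≡ 198 (mod 509)
198^2 ≡ 198^2 = 39204 ≡ 11 (mod 509)
198^4 ≡ 11^2 = 121 (mod 509)
198^8 ≡ 121^2 = 14641 ≡ 389 (mod 509)
198^16 ≡ 389^2 = 151321 ≡ 148 (mod 509)
198^26 = 198^16 × 198^8 × 198^2 ≡ 148 × 389 × 11 (mod 509).
Accumulate the product:
148 × 389 = 57572 ≡ 55
55 × 11 = 605 ≡ 96

96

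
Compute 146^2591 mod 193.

Compute successive squares:
146^1 ≡ 146 (mod 193)
146^2 ≡ 146^2 = 21316 ≡ 86 (mod 193)
146^4 ≡ 86^2 = 7396 ≡ 62 (mod 193)
146^8 ≡ 62^2 = 3844 ≡ 177 (mod 193)
146^16 ≡ 177^2 = 31329 ≡ 63 (mod 193)
146^32 ≡ 63^2 = 3969 ≡ 109 (mod 193)
146^64 ≡ 109^2 = 11881 ≡ 108 (mod 193)
146^128 ≡ 108^2 = 11664 ≡ 84 (mod 193)
146^256 ≡ 84^2 = 7056 ≡ 108 (mod 193)
146^512 ≡ 108^2 = 11664 ≡ 84 (mod 193)
146^1024 ≡ 84^2 = 7056 ≡ 108 (mod 193)
146^2048 ≡ 108^2 = 11664 ≡ 84 (mod 193)
146^2591 = 146^2048 × 146^512 × 146^16 × 146^8 × 146^4 × 146^2 × 146^1 ≡ 84 × 84 × 63 × 177 × 62 × 86 × 146 (mod 193).
Accumulate the product:
84 × 84 = 7056 ≡ 108
108 × 63 = 6804 ≡ 49
49 × 177 = 8673 ≡ 181
181 × 62 = 11222 ≡ 28
28 × 86 = 2408 ≡ 92
92 × 146 = 13432 ≡ 115

115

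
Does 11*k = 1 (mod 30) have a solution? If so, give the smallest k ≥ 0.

11

gcd(11, 30) = 1, so a unique solution mod 30 exists.
11⁻¹ ≡ 11 (mod 30).
k ≡ 11*1 ≡ 11 (mod 30).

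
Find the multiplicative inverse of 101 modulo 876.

425

Apply the Euclidean algorithm and back-substitute:
876 = 8×101 + 68
101 = 1×68 + 33
68 = 2×33 + 2
33 = 16×2 + 1
2 = 2×1 + 0
gcd(101, 876) = 1, so the inverse exists.
Bézout: 1 = −49×876 + 425×101.
So 101⁻¹ ≡ 425 (mod 876).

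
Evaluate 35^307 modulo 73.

38

35^1 ≡ 35 (mod 73)
35^2 ≡ 35^2 = 1225 ≡ 57 (mod 73)
35^4 ≡ 57^2 = 3249 ≡ 37 (mod 73)
35^8 ≡ 37^2 = 1369 ≡ 55 (mod 73)
35^16 ≡ 55^2 = 3025 ≡ 32 (mod 73)
35^32 ≡ 32^2 = 1024 ≡ 2 (mod 73)
35^64 ≡ 2^2 = 4 (mod 73)
35^128 ≡ 4^2 = 16 (mod 73)
35^256 ≡ 16^2 = 256 ≡ 37 (mod 73)
35^307 = 35^256 * 35^32 * 35^16 * 35^2 * 35^1 ≡ 37 * 2 * 32 * 57 * 35 (mod 73).
Accumulate the product:
37 * 2 = 74 ≡ 1
1 * 32 = 32
32 * 57 = 1824 ≡ 72
72 * 35 = 2520 ≡ 38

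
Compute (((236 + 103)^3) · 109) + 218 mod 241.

236 + 103 = 339 ≡ 98 (mod 241)
(98)^3 ≡ 87 (mod 241)
87 · 109 = 9483 ≡ 84 (mod 241)
84 + 218 = 302 ≡ 61 (mod 241)

61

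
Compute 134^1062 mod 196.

176

Using repeated squaring:
1062 in binary is 10000100110, i.e. 1062 = 1024 + 32 + 4 + 2.
134^1 ≡ 134 (mod 196)
134^2 ≡ 134^2 = 17956 ≡ 120 (mod 196)
134^4 ≡ 120^2 = 14400 ≡ 92 (mod 196)
134^8 ≡ 92^2 = 8464 ≡ 36 (mod 196)
134^16 ≡ 36^2 = 1296 ≡ 120 (mod 196)
134^32 ≡ 120^2 = 14400 ≡ 92 (mod 196)
134^64 ≡ 92^2 = 8464 ≡ 36 (mod 196)
134^128 ≡ 36^2 = 1296 ≡ 120 (mod 196)
134^256 ≡ 120^2 = 14400 ≡ 92 (mod 196)
134^512 ≡ 92^2 = 8464 ≡ 36 (mod 196)
134^1024 ≡ 36^2 = 1296 ≡ 120 (mod 196)
134^1062 = 134^1024 * 134^32 * 134^4 * 134^2 ≡ 120 * 92 * 92 * 120 (mod 196).
Accumulate the product:
120 * 92 = 11040 ≡ 64
64 * 92 = 5888 ≡ 8
8 * 120 = 960 ≡ 176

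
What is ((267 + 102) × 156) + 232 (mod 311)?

261

267 + 102 = 369 ≡ 58 (mod 311)
58 × 156 = 9048 ≡ 29 (mod 311)
29 + 232 = 261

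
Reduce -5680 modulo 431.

-5680 = -14·431 + 354, so -5680 ≡ 354 (mod 431).

354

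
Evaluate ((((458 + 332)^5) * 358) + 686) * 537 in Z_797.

293

458 + 332 = 790
(790)^5 ≡ 727 (mod 797)
727 * 358 = 260266 ≡ 444 (mod 797)
444 + 686 = 1130 ≡ 333 (mod 797)
333 * 537 = 178821 ≡ 293 (mod 797)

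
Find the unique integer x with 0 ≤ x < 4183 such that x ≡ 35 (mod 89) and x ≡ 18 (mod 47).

89⁻¹ mod 47: 89*28 ≡ 1 (mod 47), so 89⁻¹ ≡ 28.
x = 35 + 89*((18 − 35)*28 mod 47) = 35 + 89*41 = 3684.

3684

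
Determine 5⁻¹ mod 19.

4

19 = 3·5 + 4
5 = 1·4 + 1
4 = 4·1 + 0
gcd(5, 19) = 1, so the inverse exists.
Back-substitute for 1:
1 = 1·5 − 1·4
  = −1·19 + 4·5
So 5⁻¹ ≡ 4 (mod 19).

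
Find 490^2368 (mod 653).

52

Compute successive squares:
2368 in binary is 100101000000, i.e. 2368 = 2048 + 256 + 64.
490^1 ≡ 490 (mod 653)
490^2 ≡ 490^2 = 240100 ≡ 449 (mod 653)
490^4 ≡ 449^2 = 201601 ≡ 477 (mod 653)
490^8 ≡ 477^2 = 227529 ≡ 285 (mod 653)
490^16 ≡ 285^2 = 81225 ≡ 253 (mod 653)
490^32 ≡ 253^2 = 64009 ≡ 15 (mod 653)
490^64 ≡ 15^2 = 225 (mod 653)
490^128 ≡ 225^2 = 50625 ≡ 344 (mod 653)
490^256 ≡ 344^2 = 118336 ≡ 143 (mod 653)
490^512 ≡ 143^2 = 20449 ≡ 206 (mod 653)
490^1024 ≡ 206^2 = 42436 ≡ 644 (mod 653)
490^2048 ≡ 644^2 = 414736 ≡ 81 (mod 653)
490^2368 = 490^2048 · 490^256 · 490^64 ≡ 81 · 143 · 225 (mod 653).
Accumulate the product:
81 · 143 = 11583 ≡ 482
482 · 225 = 108450 ≡ 52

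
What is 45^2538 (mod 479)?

92

45^1 ≡ 45 (mod 479)
45^2 ≡ 45^2 = 2025 ≡ 109 (mod 479)
45^4 ≡ 109^2 = 11881 ≡ 385 (mod 479)
45^8 ≡ 385^2 = 148225 ≡ 214 (mod 479)
45^16 ≡ 214^2 = 45796 ≡ 291 (mod 479)
45^32 ≡ 291^2 = 84681 ≡ 377 (mod 479)
45^64 ≡ 377^2 = 142129 ≡ 345 (mod 479)
45^128 ≡ 345^2 = 119025 ≡ 233 (mod 479)
45^256 ≡ 233^2 = 54289 ≡ 162 (mod 479)
45^512 ≡ 162^2 = 26244 ≡ 378 (mod 479)
45^1024 ≡ 378^2 = 142884 ≡ 142 (mod 479)
45^2048 ≡ 142^2 = 20164 ≡ 46 (mod 479)
45^2538 = 45^2048 * 45^256 * 45^128 * 45^64 * 45^32 * 45^8 * 45^2 ≡ 46 * 162 * 233 * 345 * 377 * 214 * 109 (mod 479).
Accumulate the product:
46 * 162 = 7452 ≡ 267
267 * 233 = 62211 ≡ 420
420 * 345 = 144900 ≡ 242
242 * 377 = 91234 ≡ 224
224 * 214 = 47936 ≡ 36
36 * 109 = 3924 ≡ 92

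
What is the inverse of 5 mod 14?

3

14 = 2×5 + 4
5 = 1×4 + 1
4 = 4×1 + 0
gcd(5, 14) = 1, so the inverse exists.
Back-substitute for 1:
1 = 1×5 − 1×4
  = −1×14 + 3×5
So 5⁻¹ ≡ 3 (mod 14).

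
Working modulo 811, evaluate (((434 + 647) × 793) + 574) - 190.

390

434 + 647 = 1081 ≡ 270 (mod 811)
270 × 793 = 214110 ≡ 6 (mod 811)
6 + 574 = 580
580 - 190 = 390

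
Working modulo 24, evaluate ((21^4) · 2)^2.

(21)^4 ≡ 9 (mod 24)
9 · 2 = 18
(18)^2 ≡ 12 (mod 24)

12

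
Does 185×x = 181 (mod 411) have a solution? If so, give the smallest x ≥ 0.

gcd(185, 411) = 1, so a unique solution mod 411 exists.
185⁻¹ ≡ 20 (mod 411).
x ≡ 20×181 ≡ 332 (mod 411).

332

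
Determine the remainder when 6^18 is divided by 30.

6

18 in binary is 10010, i.e. 18 = 16 + 2.
6^1 ≡ 6 (mod 30)
6^2 ≡ 6^2 = 36 ≡ 6 (mod 30)
6^4 ≡ 6^2 = 36 ≡ 6 (mod 30)
6^8 ≡ 6^2 = 36 ≡ 6 (mod 30)
6^16 ≡ 6^2 = 36 ≡ 6 (mod 30)
6^18 = 6^16 * 6^2 ≡ 6 * 6 (mod 30).
6 * 6 = 36 ≡ 6 (mod 30).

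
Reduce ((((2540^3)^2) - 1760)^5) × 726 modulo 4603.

2379

(2540)^3 ≡ 1951 (mod 4603)
(1951)^2 ≡ 4323 (mod 4603)
4323 - 1760 = 2563
(2563)^5 ≡ 669 (mod 4603)
669 × 726 = 485694 ≡ 2379 (mod 4603)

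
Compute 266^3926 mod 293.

By square-and-multiply:
3926 in binary is 111101010110, i.e. 3926 = 2048 + 1024 + 512 + 256 + 64 + 16 + 4 + 2.
266^1 ≡ 266 (mod 293)
266^2 ≡ 266^2 = 70756 ≡ 143 (mod 293)
266^4 ≡ 143^2 = 20449 ≡ 232 (mod 293)
266^8 ≡ 232^2 = 53824 ≡ 205 (mod 293)
266^16 ≡ 205^2 = 42025 ≡ 126 (mod 293)
266^32 ≡ 126^2 = 15876 ≡ 54 (mod 293)
266^64 ≡ 54^2 = 2916 ≡ 279 (mod 293)
266^128 ≡ 279^2 = 77841 ≡ 196 (mod 293)
266^256 ≡ 196^2 = 38416 ≡ 33 (mod 293)
266^512 ≡ 33^2 = 1089 ≡ 210 (mod 293)
266^1024 ≡ 210^2 = 44100 ≡ 150 (mod 293)
266^2048 ≡ 150^2 = 22500 ≡ 232 (mod 293)
266^3926 = 266^2048 · 266^1024 · 266^512 · 266^256 · 266^64 · 266^16 · 266^4 · 266^2 ≡ 232 · 150 · 210 · 33 · 279 · 126 · 232 · 143 (mod 293).
Accumulate the product:
232 · 150 = 34800 ≡ 226
226 · 210 = 47460 ≡ 287
287 · 33 = 9471 ≡ 95
95 · 279 = 26505 ≡ 135
135 · 126 = 17010 ≡ 16
16 · 232 = 3712 ≡ 196
196 · 143 = 28028 ≡ 193

193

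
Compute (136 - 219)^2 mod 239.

136 - 219 = -83 ≡ 156 (mod 239)
(156)^2 ≡ 197 (mod 239)

197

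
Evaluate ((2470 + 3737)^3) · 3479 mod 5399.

5246

2470 + 3737 = 6207 ≡ 808 (mod 5399)
(808)^3 ≡ 4817 (mod 5399)
4817 · 3479 = 16758343 ≡ 5246 (mod 5399)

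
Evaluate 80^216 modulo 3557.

By square-and-multiply:
216 in binary is 11011000, i.e. 216 = 128 + 64 + 16 + 8.
80^1 ≡ 80 (mod 3557)
80^2 ≡ 80^2 = 6400 ≡ 2843 (mod 3557)
80^4 ≡ 2843^2 = 8082649 ≡ 1145 (mod 3557)
80^8 ≡ 1145^2 = 1311025 ≡ 2049 (mod 3557)
80^16 ≡ 2049^2 = 4198401 ≡ 1141 (mod 3557)
80^32 ≡ 1141^2 = 1301881 ≡ 19 (mod 3557)
80^64 ≡ 19^2 = 361 (mod 3557)
80^128 ≡ 361^2 = 130321 ≡ 2269 (mod 3557)
80^216 = 80^128 · 80^64 · 80^16 · 80^8 ≡ 2269 · 361 · 1141 · 2049 (mod 3557).
Accumulate the product:
2269 · 361 = 819109 ≡ 999
999 · 1141 = 1139859 ≡ 1619
1619 · 2049 = 3317331 ≡ 2207

2207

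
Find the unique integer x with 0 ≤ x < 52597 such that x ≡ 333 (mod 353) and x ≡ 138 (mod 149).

353⁻¹ mod 149: 353×84 ≡ 1 (mod 149), so 353⁻¹ ≡ 84.
x = 333 + 353×((138 − 333)×84 mod 149) = 333 + 353×10 = 3863.
Check: 3863 mod 353 = 333, 3863 mod 149 = 138. ✓

3863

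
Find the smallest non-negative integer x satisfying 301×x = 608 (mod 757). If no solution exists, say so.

251

gcd(301, 757) = 1, so a unique solution mod 757 exists.
301⁻¹ ≡ 420 (mod 757).
x ≡ 420×608 ≡ 251 (mod 757).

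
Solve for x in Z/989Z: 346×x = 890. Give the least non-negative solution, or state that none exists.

gcd(346, 989) = 1, so a unique solution mod 989 exists.
346⁻¹ ≡ 323 (mod 989).
x ≡ 323×890 ≡ 660 (mod 989).

660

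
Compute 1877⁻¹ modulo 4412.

Apply the Euclidean algorithm and back-substitute:
4412 = 2×1877 + 658
1877 = 2×658 + 561
658 = 1×561 + 97
561 = 5×97 + 76
97 = 1×76 + 21
76 = 3×21 + 13
21 = 1×13 + 8
13 = 1×8 + 5
8 = 1×5 + 3
5 = 1×3 + 2
3 = 1×2 + 1
2 = 2×1 + 0
gcd(1877, 4412) = 1, so the inverse exists.
Back-substitute for 1:
1 = 1×3 − 1×2
  = −1×5 + 2×3
  = 2×8 − 3×5
  = −3×13 + 5×8
  = 5×21 − 8×13
  = −8×76 + 29×21
  = 29×97 − 37×76
  = −37×561 + 214×97
  = 214×658 − 251×561
  = −251×1877 + 716×658
  = 716×4412 − 1683×1877
So 1877⁻¹ ≡ −1683 ≡ 2729 (mod 4412).

2729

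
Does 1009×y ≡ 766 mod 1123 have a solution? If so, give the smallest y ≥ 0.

gcd(1009, 1123) = 1, so a unique solution mod 1123 exists.
1009⁻¹ ≡ 660 (mod 1123).
y ≡ 660×766 ≡ 210 (mod 1123).

210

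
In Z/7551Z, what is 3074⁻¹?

Apply the Euclidean algorithm and back-substitute:
7551 = 2·3074 + 1403
3074 = 2·1403 + 268
1403 = 5·268 + 63
268 = 4·63 + 16
63 = 3·16 + 15
16 = 1·15 + 1
15 = 15·1 + 0
gcd(3074, 7551) = 1, so the inverse exists.
Bézout: 1 = −195·7551 + 479·3074.
So 3074⁻¹ ≡ 479 (mod 7551).

479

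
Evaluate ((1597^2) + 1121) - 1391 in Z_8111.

3285

(1597)^2 ≡ 3555 (mod 8111)
3555 + 1121 = 4676
4676 - 1391 = 3285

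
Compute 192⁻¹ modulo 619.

Apply the Euclidean algorithm and back-substitute:
619 = 3·192 + 43
192 = 4·43 + 20
43 = 2·20 + 3
20 = 6·3 + 2
3 = 1·2 + 1
2 = 2·1 + 0
gcd(192, 619) = 1, so the inverse exists.
Bézout: 1 = 67·619 − 216·192.
So 192⁻¹ ≡ −216 ≡ 403 (mod 619).

403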